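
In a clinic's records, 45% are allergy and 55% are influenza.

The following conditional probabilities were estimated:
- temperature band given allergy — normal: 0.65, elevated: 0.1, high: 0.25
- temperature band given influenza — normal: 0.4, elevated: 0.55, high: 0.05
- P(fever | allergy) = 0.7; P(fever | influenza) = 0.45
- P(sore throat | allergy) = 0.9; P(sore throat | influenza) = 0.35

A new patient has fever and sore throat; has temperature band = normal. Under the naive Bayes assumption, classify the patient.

allergy: 0.45 × 0.65 × 0.7 × 0.9 = 0.184275
influenza: 0.55 × 0.4 × 0.45 × 0.35 = 0.03465
Highest score → allergy.

allergy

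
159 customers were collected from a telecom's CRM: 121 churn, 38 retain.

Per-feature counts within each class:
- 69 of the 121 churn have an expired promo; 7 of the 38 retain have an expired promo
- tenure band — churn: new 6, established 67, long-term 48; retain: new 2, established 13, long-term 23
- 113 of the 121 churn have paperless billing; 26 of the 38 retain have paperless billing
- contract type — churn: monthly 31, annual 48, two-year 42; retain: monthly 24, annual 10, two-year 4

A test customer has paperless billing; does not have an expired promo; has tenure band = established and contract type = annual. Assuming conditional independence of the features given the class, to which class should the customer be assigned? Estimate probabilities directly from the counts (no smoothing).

churn

churn: (121/159) × (52/121) × (67/121) × (113/121) × (48/121) ≈ 0.067088
retain: (38/159) × (31/38) × (13/38) × (26/38) × (10/38) ≈ 0.0120097
Highest score → churn.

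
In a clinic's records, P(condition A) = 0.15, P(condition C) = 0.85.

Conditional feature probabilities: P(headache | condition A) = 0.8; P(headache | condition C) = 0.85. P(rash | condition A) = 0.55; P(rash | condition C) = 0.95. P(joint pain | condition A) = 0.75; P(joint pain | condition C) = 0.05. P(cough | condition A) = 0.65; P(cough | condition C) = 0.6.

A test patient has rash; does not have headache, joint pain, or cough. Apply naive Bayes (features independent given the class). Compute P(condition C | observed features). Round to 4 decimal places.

0.9696

condition A: 0.15 × (1−0.8) × 0.55 × (1−0.75) × (1−0.65) = 0.00144375
condition C: 0.85 × (1−0.85) × 0.95 × (1−0.05) × (1−0.6) = 0.0460275
P(condition C | x) = 0.0460275 / 0.04747125 ≈ 0.9696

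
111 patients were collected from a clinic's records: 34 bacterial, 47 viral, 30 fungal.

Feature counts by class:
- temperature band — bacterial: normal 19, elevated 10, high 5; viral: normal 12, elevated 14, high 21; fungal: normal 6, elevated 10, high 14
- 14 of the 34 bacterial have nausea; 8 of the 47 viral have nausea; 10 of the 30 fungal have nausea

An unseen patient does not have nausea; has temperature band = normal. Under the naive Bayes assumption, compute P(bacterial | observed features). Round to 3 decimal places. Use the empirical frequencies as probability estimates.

bacterial: (34/111) × (19/34) × (20/34) ≈ 0.100689
viral: (47/111) × (12/47) × (39/47) ≈ 0.0897067
fungal: (30/111) × (6/30) × (20/30) ≈ 0.036036
P(bacterial | x) = 0.100689 / 0.2264317 ≈ 0.445

0.445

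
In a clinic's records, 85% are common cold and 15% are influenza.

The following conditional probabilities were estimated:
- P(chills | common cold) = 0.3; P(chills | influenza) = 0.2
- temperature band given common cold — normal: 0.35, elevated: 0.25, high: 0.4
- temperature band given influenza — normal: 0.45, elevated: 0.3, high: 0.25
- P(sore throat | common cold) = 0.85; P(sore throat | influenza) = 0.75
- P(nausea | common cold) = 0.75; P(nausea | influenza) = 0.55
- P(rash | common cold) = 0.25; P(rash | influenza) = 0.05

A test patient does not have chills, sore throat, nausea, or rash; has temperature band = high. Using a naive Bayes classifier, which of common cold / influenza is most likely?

common cold

common cold: 0.85 × (1−0.3) × 0.4 × (1−0.85) × (1−0.75) × (1−0.25) = 0.00669375
influenza: 0.15 × (1−0.2) × 0.25 × (1−0.75) × (1−0.55) × (1−0.05) = 0.00320625
Highest score → common cold.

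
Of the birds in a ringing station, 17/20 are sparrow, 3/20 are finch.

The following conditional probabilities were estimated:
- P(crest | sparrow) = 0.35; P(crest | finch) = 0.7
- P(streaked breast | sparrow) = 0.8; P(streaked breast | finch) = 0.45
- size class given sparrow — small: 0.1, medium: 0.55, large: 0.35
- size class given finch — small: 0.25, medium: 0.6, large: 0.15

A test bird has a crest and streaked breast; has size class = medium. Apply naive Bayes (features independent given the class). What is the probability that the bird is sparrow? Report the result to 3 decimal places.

sparrow: 0.85 × 0.35 × 0.8 × 0.55 = 0.1309
finch: 0.15 × 0.7 × 0.45 × 0.6 = 0.02835
P(sparrow | x) = 0.1309 / 0.15925 ≈ 0.822

0.822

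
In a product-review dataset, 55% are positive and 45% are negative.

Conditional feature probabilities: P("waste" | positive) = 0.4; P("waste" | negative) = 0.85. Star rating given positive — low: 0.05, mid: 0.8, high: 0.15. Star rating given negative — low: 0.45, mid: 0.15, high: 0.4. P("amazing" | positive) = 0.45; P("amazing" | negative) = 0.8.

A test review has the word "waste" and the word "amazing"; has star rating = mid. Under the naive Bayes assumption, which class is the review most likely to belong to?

positive

positive: 0.55 × 0.4 × 0.8 × 0.45 = 0.0792
negative: 0.45 × 0.85 × 0.15 × 0.8 = 0.0459
Highest score → positive.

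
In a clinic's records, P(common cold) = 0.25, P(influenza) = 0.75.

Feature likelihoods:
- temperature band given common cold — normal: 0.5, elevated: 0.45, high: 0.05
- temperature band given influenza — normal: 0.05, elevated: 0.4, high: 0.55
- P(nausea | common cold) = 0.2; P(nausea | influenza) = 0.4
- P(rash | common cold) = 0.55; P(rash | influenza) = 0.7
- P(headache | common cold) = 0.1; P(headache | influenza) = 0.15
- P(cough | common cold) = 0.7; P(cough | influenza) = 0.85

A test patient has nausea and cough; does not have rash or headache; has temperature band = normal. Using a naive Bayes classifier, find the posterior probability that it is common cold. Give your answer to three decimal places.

common cold: 0.25 × 0.5 × 0.2 × (1−0.55) × (1−0.1) × 0.7 = 0.0070875
influenza: 0.75 × 0.05 × 0.4 × (1−0.7) × (1−0.15) × 0.85 = 0.00325125
P(common cold | x) = 0.0070875 / 0.01033875 ≈ 0.686

0.686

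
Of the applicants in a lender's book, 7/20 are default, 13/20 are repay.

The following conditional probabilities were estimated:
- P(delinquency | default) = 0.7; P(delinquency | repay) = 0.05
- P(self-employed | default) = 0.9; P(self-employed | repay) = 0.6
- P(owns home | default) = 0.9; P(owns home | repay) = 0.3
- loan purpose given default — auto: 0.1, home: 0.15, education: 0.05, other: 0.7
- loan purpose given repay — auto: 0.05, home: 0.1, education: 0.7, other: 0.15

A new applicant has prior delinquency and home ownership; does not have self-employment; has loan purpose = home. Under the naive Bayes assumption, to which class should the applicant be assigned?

default

default: 0.35 × 0.7 × (1−0.9) × 0.9 × 0.15 = 0.0033075
repay: 0.65 × 0.05 × (1−0.6) × 0.3 × 0.1 = 0.00039
Highest score → default.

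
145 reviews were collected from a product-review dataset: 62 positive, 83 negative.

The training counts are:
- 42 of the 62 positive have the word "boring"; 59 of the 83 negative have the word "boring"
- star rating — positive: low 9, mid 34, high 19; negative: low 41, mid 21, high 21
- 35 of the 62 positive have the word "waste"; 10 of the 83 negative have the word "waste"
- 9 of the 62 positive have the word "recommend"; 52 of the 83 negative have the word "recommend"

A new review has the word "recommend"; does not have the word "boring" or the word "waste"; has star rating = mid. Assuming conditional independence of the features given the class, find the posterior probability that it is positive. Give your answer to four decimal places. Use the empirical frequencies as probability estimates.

positive: (62/145) × (20/62) × (34/62) × (27/62) × (9/62) ≈ 0.00478159
negative: (83/145) × (24/83) × (21/83) × (73/83) × (52/83) ≈ 0.0230757
P(positive | x) = 0.00478159 / 0.02785729 ≈ 0.1716

0.1716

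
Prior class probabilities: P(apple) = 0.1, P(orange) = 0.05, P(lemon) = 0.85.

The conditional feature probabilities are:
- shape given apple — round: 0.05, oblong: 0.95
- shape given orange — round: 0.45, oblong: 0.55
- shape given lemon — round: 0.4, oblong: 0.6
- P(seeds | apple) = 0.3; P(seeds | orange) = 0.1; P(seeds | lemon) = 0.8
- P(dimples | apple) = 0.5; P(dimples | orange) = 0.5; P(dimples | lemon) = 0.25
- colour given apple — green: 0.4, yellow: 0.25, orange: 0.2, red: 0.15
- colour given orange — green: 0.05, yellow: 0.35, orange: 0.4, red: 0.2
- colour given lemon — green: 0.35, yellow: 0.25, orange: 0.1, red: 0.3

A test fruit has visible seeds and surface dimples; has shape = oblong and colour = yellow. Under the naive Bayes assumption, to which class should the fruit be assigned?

lemon

apple: 0.1 × 0.95 × 0.3 × 0.5 × 0.25 = 0.0035625
orange: 0.05 × 0.55 × 0.1 × 0.5 × 0.35 = 0.00048125
lemon: 0.85 × 0.6 × 0.8 × 0.25 × 0.25 = 0.0255
Highest score → lemon.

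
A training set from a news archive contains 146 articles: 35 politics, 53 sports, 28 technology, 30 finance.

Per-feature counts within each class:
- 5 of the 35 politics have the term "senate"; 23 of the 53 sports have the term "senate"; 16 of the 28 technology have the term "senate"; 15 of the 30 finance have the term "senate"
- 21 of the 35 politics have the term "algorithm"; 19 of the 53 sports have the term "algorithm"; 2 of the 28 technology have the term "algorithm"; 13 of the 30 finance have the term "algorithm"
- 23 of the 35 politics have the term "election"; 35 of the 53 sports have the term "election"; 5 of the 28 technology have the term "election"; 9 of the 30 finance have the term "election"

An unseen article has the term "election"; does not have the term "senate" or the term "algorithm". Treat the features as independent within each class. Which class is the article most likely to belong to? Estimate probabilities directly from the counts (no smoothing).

sports

politics: (35/146) × (30/35) × (14/35) × (23/35) ≈ 0.0540117
sports: (53/146) × (30/53) × (34/53) × (35/53) ≈ 0.087049
technology: (28/146) × (12/28) × (26/28) × (5/28) ≈ 0.0136287
finance: (30/146) × (15/30) × (17/30) × (9/30) ≈ 0.0174658
Highest score → sports.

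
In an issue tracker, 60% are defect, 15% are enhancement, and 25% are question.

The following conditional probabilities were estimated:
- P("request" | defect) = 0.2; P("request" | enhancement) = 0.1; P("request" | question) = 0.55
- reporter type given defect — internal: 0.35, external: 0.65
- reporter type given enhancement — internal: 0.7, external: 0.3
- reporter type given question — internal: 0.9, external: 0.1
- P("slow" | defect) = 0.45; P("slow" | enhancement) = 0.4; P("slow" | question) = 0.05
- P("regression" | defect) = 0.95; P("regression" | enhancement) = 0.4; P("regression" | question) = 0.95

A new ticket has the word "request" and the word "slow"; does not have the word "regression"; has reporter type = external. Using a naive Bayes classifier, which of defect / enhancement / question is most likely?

defect: 0.6 × 0.2 × 0.65 × 0.45 × (1−0.95) = 0.001755
enhancement: 0.15 × 0.1 × 0.3 × 0.4 × (1−0.4) = 0.00108
question: 0.25 × 0.55 × 0.1 × 0.05 × (1−0.95) = 0.000034375
Highest score → defect.

defect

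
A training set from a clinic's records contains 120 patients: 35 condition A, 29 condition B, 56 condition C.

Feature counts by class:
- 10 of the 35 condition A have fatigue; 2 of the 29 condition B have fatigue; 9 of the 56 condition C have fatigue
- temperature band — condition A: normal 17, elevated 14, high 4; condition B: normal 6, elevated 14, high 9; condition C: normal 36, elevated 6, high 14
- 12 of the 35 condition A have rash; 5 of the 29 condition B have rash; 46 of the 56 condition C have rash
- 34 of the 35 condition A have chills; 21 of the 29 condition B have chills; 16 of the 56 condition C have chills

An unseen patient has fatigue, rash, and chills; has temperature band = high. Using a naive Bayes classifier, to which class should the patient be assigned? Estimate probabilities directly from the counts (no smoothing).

condition C

condition A: (35/120) × (10/35) × (4/35) × (12/35) × (34/35) ≈ 0.00317201
condition B: (29/120) × (2/29) × (9/29) × (5/29) × (21/29) ≈ 0.000645783
condition C: (56/120) × (9/56) × (14/56) × (46/56) × (16/56) ≈ 0.00440051
Highest score → condition C.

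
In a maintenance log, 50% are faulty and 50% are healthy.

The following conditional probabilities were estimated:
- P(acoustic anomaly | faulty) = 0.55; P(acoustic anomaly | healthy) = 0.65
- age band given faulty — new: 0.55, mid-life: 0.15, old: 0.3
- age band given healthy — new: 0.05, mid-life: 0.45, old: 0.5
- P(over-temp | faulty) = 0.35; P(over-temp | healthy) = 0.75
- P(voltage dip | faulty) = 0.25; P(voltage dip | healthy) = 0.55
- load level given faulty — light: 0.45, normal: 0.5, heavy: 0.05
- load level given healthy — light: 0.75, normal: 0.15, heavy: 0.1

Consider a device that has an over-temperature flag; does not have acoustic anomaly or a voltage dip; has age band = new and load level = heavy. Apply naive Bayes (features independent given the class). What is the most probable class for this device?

faulty

faulty: 0.5 × (1−0.55) × 0.55 × 0.35 × (1−0.25) × 0.05 = 0.00162421875
healthy: 0.5 × (1−0.65) × 0.05 × 0.75 × (1−0.55) × 0.1 = 0.0002953125
Highest score → faulty.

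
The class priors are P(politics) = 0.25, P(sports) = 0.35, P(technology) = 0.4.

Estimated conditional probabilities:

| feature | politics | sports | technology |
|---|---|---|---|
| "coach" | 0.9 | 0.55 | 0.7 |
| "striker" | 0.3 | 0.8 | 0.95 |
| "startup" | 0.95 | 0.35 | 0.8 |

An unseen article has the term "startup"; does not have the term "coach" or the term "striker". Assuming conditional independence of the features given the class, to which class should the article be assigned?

politics

politics: 0.25 × (1−0.9) × (1−0.3) × 0.95 = 0.016625
sports: 0.35 × (1−0.55) × (1−0.8) × 0.35 = 0.011025
technology: 0.4 × (1−0.7) × (1−0.95) × 0.8 = 0.0048
Highest score → politics.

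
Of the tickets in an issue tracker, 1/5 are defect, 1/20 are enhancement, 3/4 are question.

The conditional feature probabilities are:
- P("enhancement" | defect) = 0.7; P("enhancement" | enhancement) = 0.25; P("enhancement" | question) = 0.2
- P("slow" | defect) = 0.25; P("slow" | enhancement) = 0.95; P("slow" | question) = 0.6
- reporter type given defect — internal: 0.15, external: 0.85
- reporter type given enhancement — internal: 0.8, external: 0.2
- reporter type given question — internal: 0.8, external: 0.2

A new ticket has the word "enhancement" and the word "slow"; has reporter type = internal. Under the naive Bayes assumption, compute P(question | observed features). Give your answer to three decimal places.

0.830

defect: 0.2 × 0.7 × 0.25 × 0.15 = 0.00525
enhancement: 0.05 × 0.25 × 0.95 × 0.8 = 0.0095
question: 0.75 × 0.2 × 0.6 × 0.8 = 0.072
P(question | x) = 0.072 / 0.08675 ≈ 0.830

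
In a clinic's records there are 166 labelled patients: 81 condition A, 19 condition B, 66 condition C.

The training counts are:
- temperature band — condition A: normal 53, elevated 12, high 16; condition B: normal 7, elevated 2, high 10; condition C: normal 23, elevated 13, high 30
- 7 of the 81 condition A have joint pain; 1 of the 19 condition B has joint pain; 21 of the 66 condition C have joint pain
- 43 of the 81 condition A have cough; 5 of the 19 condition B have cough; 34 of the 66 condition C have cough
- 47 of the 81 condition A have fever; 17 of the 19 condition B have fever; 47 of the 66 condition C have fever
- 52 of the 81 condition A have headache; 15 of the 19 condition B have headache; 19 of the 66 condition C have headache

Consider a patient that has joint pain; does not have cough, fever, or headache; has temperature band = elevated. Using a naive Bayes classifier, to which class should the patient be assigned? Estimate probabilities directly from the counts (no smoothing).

condition C

condition A: (81/166) × (12/81) × (7/81) × (38/81) × (34/81) × (29/81) ≈ 0.000440445
condition B: (19/166) × (2/19) × (1/19) × (14/19) × (2/19) × (4/19) ≈ 0.0000103544
condition C: (66/166) × (13/66) × (21/66) × (32/66) × (19/66) × (47/66) ≈ 0.00247674
Highest score → condition C.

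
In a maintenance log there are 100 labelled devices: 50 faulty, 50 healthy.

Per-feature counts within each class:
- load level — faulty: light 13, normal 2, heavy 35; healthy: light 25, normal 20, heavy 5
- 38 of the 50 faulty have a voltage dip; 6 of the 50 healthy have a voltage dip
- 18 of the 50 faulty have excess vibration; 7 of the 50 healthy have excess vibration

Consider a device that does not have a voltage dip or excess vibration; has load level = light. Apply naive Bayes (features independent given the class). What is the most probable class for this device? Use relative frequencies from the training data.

healthy

faulty: (50/100) × (13/50) × (12/50) × (32/50) = 0.019968
healthy: (50/100) × (25/50) × (44/50) × (43/50) = 0.1892
Highest score → healthy.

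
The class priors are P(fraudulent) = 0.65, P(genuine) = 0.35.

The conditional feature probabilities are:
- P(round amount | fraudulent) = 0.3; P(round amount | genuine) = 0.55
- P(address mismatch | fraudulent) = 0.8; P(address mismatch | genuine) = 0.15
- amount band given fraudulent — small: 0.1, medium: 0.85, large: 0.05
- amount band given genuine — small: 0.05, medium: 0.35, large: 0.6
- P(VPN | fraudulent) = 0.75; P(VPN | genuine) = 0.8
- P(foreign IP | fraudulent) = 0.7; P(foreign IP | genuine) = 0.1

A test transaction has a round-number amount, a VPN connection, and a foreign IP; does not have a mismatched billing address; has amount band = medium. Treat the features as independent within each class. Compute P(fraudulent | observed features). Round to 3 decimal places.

fraudulent: 0.65 × 0.3 × (1−0.8) × 0.85 × 0.75 × 0.7 = 0.01740375
genuine: 0.35 × 0.55 × (1−0.15) × 0.35 × 0.8 × 0.1 = 0.0045815
P(fraudulent | x) = 0.01740375 / 0.02198525 ≈ 0.792

0.792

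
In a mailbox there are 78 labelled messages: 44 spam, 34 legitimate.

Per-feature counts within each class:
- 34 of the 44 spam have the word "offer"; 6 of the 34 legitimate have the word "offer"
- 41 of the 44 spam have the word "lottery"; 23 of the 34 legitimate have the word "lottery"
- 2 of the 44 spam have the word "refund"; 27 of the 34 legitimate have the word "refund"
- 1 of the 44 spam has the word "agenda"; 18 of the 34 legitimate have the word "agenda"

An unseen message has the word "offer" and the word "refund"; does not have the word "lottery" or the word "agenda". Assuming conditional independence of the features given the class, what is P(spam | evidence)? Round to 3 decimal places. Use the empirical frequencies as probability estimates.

0.124

spam: (44/78) × (34/44) × (3/44) × (2/44) × (43/44) ≈ 0.00132022
legitimate: (34/78) × (6/34) × (11/34) × (27/34) × (16/34) ≈ 0.00930029
P(spam | x) = 0.00132022 / 0.01062051 ≈ 0.124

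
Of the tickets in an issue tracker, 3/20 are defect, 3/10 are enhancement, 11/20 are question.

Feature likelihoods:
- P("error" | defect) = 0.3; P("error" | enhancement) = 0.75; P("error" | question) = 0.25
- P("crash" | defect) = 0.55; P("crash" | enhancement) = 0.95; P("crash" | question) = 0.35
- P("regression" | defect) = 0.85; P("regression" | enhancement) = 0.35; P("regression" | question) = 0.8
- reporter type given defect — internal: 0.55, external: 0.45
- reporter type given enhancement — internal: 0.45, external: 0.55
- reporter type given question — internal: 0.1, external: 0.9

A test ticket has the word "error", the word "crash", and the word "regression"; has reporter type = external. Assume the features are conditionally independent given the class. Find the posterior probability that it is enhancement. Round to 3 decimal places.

defect: 0.15 × 0.3 × 0.55 × 0.85 × 0.45 = 0.009466875
enhancement: 0.3 × 0.75 × 0.95 × 0.35 × 0.55 = 0.041146875
question: 0.55 × 0.25 × 0.35 × 0.8 × 0.9 = 0.03465
P(enhancement | x) = 0.041146875 / 0.08526375 ≈ 0.483

0.483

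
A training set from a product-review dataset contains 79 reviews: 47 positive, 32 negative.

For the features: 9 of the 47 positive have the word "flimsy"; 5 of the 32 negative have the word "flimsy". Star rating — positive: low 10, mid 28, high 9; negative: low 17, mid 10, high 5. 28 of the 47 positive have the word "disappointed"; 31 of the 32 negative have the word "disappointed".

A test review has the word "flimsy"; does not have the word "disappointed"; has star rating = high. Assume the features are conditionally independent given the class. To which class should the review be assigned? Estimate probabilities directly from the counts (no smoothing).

positive: (47/79) × (9/47) × (9/47) × (19/47) ≈ 0.00881893
negative: (32/79) × (5/32) × (5/32) × (1/32) ≈ 0.000309039
Highest score → positive.

positive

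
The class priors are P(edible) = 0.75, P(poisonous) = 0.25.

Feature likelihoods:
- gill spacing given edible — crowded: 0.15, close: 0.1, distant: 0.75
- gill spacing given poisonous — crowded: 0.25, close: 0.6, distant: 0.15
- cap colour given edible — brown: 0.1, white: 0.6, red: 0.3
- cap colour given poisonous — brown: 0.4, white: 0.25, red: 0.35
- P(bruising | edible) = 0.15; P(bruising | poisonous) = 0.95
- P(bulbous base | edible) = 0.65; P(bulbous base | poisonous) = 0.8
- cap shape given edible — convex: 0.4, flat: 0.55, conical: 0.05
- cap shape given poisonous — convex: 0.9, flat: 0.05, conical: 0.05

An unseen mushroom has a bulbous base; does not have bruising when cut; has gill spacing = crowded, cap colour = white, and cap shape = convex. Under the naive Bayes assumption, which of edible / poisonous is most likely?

edible: 0.75 × 0.15 × 0.6 × (1−0.15) × 0.65 × 0.4 = 0.0149175
poisonous: 0.25 × 0.25 × 0.25 × (1−0.95) × 0.8 × 0.9 = 0.0005625
Highest score → edible.

edible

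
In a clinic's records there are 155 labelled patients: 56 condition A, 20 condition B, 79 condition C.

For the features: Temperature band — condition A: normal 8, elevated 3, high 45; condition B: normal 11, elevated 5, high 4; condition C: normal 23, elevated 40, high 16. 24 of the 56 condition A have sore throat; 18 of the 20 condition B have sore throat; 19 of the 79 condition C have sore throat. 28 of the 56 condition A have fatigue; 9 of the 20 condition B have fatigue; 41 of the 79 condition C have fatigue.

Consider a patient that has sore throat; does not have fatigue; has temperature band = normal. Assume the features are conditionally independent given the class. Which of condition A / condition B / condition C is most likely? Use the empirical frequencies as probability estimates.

condition A: (56/155) × (8/56) × (24/56) × (28/56) ≈ 0.0110599
condition B: (20/155) × (11/20) × (18/20) × (11/20) ≈ 0.035129
condition C: (79/155) × (23/79) × (19/79) × (38/79) ≈ 0.0171664
Highest score → condition B.

condition B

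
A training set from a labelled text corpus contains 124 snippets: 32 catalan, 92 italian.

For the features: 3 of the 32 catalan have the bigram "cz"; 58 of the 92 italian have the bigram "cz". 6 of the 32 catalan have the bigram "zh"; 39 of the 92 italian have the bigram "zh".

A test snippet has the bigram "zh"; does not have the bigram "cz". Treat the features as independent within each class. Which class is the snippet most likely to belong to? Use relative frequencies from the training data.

catalan: (32/124) × (29/32) × (6/32) ≈ 0.0438508
italian: (92/124) × (34/92) × (39/92) ≈ 0.116234
Highest score → italian.

italian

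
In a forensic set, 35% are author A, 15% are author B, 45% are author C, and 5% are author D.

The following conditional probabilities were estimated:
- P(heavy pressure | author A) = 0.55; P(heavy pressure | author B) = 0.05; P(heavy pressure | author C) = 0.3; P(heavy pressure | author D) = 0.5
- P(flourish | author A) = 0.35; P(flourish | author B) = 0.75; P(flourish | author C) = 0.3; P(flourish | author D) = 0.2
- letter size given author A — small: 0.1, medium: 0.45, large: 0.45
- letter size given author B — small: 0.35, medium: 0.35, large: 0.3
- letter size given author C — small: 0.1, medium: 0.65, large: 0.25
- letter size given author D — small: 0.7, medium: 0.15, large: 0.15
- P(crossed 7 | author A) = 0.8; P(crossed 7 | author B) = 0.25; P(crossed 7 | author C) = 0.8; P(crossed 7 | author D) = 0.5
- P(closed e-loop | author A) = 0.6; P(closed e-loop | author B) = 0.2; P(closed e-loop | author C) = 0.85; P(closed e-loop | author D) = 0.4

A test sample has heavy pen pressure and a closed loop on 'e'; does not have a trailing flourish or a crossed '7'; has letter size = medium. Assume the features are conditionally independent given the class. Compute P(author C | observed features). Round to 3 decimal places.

author A: 0.35 × 0.55 × (1−0.35) × 0.45 × (1−0.8) × 0.6 = 0.00675675
author B: 0.15 × 0.05 × (1−0.75) × 0.35 × (1−0.25) × 0.2 = 0.0000984375
author C: 0.45 × 0.3 × (1−0.3) × 0.65 × (1−0.8) × 0.85 = 0.01044225
author D: 0.05 × 0.5 × (1−0.2) × 0.15 × (1−0.5) × 0.4 = 0.0006
P(author C | x) = 0.01044225 / 0.0178974375 ≈ 0.583

0.583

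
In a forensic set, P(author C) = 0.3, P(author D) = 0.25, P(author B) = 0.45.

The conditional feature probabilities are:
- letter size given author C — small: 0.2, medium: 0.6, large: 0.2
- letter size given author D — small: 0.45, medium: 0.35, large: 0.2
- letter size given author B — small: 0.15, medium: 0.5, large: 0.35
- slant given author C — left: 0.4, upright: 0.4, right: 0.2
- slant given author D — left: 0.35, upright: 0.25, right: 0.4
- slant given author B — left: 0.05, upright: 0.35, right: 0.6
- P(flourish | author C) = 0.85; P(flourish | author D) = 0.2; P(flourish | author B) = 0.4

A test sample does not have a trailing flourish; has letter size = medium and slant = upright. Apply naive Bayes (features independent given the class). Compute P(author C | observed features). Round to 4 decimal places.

author C: 0.3 × 0.6 × 0.4 × (1−0.85) = 0.0108
author D: 0.25 × 0.35 × 0.25 × (1−0.2) = 0.0175
author B: 0.45 × 0.5 × 0.35 × (1−0.4) = 0.04725
P(author C | x) = 0.0108 / 0.07555 ≈ 0.1430

0.1430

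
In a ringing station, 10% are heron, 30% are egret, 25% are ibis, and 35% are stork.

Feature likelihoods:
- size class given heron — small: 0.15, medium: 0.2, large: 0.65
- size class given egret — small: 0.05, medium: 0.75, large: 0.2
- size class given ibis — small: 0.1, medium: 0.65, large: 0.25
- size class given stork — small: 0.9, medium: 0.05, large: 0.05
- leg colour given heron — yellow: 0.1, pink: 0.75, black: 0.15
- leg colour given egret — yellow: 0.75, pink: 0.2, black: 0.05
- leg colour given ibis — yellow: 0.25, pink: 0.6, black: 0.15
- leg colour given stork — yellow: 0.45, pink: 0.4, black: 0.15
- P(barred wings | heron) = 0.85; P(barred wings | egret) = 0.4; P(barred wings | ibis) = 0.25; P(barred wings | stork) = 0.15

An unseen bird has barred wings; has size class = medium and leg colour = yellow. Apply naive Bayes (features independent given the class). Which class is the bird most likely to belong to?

heron: 0.1 × 0.2 × 0.1 × 0.85 = 0.0017
egret: 0.3 × 0.75 × 0.75 × 0.4 = 0.0675
ibis: 0.25 × 0.65 × 0.25 × 0.25 = 0.01015625
stork: 0.35 × 0.05 × 0.45 × 0.15 = 0.00118125
Highest score → egret.

egret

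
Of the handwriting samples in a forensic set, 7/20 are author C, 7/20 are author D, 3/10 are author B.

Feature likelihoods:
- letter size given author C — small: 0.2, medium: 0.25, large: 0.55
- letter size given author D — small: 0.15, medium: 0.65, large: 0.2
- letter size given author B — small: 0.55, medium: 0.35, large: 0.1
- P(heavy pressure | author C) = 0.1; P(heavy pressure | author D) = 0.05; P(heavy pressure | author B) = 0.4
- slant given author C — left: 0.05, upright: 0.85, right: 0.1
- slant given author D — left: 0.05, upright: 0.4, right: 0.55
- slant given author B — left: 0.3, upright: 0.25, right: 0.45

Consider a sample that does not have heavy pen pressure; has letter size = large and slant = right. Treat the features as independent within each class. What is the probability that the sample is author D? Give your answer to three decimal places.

0.590

author C: 0.35 × 0.55 × (1−0.1) × 0.1 = 0.017325
author D: 0.35 × 0.2 × (1−0.05) × 0.55 = 0.036575
author B: 0.3 × 0.1 × (1−0.4) × 0.45 = 0.0081
P(author D | x) = 0.036575 / 0.062 ≈ 0.590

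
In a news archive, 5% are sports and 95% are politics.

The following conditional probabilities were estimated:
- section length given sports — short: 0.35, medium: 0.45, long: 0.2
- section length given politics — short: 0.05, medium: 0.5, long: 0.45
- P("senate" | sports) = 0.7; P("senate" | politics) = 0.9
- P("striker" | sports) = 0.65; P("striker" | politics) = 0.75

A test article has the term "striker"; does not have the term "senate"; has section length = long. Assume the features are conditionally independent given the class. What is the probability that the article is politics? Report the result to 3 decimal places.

0.943

sports: 0.05 × 0.2 × (1−0.7) × 0.65 = 0.00195
politics: 0.95 × 0.45 × (1−0.9) × 0.75 = 0.0320625
P(politics | x) = 0.0320625 / 0.0340125 ≈ 0.943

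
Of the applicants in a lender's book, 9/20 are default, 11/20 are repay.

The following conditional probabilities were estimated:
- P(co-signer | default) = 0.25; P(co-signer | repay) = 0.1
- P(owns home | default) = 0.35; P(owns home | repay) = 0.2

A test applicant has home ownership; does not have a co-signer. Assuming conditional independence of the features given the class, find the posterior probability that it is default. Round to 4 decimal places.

default: 0.45 × (1−0.25) × 0.35 = 0.118125
repay: 0.55 × (1−0.1) × 0.2 = 0.099
P(default | x) = 0.118125 / 0.217125 ≈ 0.5440

0.5440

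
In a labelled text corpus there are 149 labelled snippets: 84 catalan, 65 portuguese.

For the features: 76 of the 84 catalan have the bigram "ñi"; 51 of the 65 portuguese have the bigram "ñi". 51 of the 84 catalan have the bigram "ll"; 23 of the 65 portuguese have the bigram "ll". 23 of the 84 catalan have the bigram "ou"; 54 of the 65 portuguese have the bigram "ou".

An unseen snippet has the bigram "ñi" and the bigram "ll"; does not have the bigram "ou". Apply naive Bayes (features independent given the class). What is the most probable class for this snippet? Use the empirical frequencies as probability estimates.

catalan

catalan: (84/149) × (76/84) × (51/84) × (61/84) ≈ 0.224889
portuguese: (65/149) × (51/65) × (23/65) × (11/65) ≈ 0.0204964
Highest score → catalan.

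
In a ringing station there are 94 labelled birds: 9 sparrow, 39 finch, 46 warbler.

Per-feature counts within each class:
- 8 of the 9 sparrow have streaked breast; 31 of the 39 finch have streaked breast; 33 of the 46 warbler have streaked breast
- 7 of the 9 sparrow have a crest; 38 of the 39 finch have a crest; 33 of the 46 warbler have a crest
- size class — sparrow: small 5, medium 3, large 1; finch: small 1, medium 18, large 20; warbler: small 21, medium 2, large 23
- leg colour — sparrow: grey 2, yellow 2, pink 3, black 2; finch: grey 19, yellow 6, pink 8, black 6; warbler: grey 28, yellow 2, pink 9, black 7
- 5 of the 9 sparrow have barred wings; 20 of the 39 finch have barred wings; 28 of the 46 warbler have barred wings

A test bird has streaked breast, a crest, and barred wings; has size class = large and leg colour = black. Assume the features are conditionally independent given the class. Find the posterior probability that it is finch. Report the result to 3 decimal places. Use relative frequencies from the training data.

0.508

sparrow: (9/94) × (8/9) × (7/9) × (1/9) × (2/9) × (5/9) ≈ 0.000908009
finch: (39/94) × (31/39) × (38/39) × (20/39) × (6/39) × (20/39) ≈ 0.0130008
warbler: (46/94) × (33/46) × (33/46) × (23/46) × (7/46) × (28/46) ≈ 0.0116641
P(finch | x) = 0.0130008 / 0.025572909 ≈ 0.508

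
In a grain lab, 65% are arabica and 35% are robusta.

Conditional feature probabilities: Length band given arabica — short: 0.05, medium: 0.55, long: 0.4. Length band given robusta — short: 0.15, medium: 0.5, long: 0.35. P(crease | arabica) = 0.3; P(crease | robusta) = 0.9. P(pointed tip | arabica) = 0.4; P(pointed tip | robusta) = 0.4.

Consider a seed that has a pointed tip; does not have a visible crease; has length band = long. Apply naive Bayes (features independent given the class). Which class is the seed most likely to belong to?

arabica: 0.65 × 0.4 × (1−0.3) × 0.4 = 0.0728
robusta: 0.35 × 0.35 × (1−0.9) × 0.4 = 0.0049
Highest score → arabica.

arabica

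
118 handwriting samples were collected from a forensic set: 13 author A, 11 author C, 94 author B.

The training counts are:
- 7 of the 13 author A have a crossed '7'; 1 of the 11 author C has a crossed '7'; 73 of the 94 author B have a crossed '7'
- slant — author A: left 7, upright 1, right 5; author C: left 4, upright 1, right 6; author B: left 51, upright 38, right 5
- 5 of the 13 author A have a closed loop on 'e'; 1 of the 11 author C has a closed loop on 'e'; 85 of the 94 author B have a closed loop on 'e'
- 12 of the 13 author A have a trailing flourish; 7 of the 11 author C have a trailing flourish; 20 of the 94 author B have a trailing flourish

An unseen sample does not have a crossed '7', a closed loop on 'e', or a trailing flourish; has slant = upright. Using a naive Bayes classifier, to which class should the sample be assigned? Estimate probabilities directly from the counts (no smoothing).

author A: (13/118) × (6/13) × (1/13) × (8/13) × (1/13) ≈ 0.000185152
author C: (11/118) × (10/11) × (1/11) × (10/11) × (4/11) ≈ 0.00254683
author B: (94/118) × (21/94) × (38/94) × (9/94) × (74/94) ≈ 0.00542265
Highest score → author B.

author B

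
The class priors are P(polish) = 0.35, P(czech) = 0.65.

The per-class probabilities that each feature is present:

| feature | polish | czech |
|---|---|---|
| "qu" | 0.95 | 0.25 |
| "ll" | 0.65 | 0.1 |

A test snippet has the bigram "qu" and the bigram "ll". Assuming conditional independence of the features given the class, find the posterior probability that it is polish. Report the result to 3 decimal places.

0.930

polish: 0.35 × 0.95 × 0.65 = 0.216125
czech: 0.65 × 0.25 × 0.1 = 0.01625
P(polish | x) = 0.216125 / 0.232375 ≈ 0.930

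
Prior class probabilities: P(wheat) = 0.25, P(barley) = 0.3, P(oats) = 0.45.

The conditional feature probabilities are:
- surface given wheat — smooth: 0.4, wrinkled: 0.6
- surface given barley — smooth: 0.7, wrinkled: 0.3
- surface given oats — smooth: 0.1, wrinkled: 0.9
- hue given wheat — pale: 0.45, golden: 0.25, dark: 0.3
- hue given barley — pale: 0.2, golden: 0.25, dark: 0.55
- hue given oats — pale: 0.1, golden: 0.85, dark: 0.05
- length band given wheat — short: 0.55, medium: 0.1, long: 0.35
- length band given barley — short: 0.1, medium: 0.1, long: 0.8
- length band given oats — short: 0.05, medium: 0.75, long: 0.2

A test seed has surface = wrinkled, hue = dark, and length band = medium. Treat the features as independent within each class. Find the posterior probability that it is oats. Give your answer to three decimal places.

wheat: 0.25 × 0.6 × 0.3 × 0.1 = 0.0045
barley: 0.3 × 0.3 × 0.55 × 0.1 = 0.00495
oats: 0.45 × 0.9 × 0.05 × 0.75 = 0.0151875
P(oats | x) = 0.0151875 / 0.0246375 ≈ 0.616

0.616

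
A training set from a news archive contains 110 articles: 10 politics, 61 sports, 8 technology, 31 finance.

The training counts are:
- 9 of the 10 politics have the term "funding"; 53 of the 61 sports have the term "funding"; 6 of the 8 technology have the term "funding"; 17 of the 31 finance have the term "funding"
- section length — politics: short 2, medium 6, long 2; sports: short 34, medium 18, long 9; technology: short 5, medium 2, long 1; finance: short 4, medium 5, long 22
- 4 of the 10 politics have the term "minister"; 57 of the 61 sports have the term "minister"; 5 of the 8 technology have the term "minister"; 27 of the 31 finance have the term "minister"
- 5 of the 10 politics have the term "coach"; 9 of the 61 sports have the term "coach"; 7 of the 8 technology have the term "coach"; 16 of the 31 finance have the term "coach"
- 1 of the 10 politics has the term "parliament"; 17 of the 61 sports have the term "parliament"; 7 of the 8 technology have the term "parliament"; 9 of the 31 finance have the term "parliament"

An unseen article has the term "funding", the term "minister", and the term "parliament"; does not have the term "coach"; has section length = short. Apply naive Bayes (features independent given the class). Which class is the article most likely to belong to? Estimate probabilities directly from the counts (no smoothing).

sports

politics: (10/110) × (9/10) × (2/10) × (4/10) × (5/10) × (1/10) ≈ 0.000327273
sports: (61/110) × (53/61) × (34/61) × (57/61) × (52/61) × (17/61) ≈ 0.059617
technology: (8/110) × (6/8) × (5/8) × (5/8) × (1/8) × (7/8) ≈ 0.00233043
finance: (31/110) × (17/31) × (4/31) × (27/31) × (15/31) × (9/31) ≈ 0.00243987
Highest score → sports.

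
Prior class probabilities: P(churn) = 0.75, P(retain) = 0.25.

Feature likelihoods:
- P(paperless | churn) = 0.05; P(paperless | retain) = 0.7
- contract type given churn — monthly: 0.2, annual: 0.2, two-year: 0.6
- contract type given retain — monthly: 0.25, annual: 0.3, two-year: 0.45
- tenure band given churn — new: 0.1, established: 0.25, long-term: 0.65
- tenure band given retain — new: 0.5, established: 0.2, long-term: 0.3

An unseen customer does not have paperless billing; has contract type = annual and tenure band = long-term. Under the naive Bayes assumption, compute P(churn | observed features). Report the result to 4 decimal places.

0.9321

churn: 0.75 × (1−0.05) × 0.2 × 0.65 = 0.092625
retain: 0.25 × (1−0.7) × 0.3 × 0.3 = 0.00675
P(churn | x) = 0.092625 / 0.099375 ≈ 0.9321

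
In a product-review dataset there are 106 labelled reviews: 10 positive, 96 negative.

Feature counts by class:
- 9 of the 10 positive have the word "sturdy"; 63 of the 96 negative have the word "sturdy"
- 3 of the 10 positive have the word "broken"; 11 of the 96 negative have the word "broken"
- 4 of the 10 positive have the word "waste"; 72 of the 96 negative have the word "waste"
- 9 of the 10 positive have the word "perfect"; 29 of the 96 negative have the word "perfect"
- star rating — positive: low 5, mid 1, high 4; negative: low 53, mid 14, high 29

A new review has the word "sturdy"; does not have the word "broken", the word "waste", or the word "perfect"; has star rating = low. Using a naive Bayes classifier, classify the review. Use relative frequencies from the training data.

positive: (10/106) × (9/10) × (7/10) × (6/10) × (1/10) × (5/10) ≈ 0.00178302
negative: (96/106) × (63/96) × (85/96) × (24/96) × (67/96) × (53/96) ≈ 0.050691
Highest score → negative.

negative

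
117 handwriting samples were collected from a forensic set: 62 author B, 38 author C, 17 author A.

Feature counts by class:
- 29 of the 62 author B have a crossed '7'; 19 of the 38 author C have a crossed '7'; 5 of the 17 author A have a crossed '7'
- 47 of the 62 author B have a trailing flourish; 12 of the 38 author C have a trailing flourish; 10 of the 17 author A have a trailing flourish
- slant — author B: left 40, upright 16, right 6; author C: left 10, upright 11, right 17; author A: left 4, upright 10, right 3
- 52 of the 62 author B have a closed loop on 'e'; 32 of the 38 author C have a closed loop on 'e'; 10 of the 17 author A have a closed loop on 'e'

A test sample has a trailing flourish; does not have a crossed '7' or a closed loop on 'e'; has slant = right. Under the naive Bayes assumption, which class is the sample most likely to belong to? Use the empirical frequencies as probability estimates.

author B: (62/117) × (33/62) × (47/62) × (6/62) × (10/62) ≈ 0.00333735
author C: (38/117) × (19/38) × (12/38) × (17/38) × (6/38) ≈ 0.00362242
author A: (17/117) × (12/17) × (10/17) × (3/17) × (7/17) ≈ 0.00438397
Highest score → author A.

author A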